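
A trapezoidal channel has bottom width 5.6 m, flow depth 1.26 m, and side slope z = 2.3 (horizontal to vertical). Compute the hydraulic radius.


For a trapezoidal section with side slope z:
A = (b + z*y)*y = (5.6 + 2.3*1.26)*1.26 = 10.707 m^2.
P = b + 2*y*sqrt(1 + z^2) = 5.6 + 2*1.26*sqrt(1 + 2.3^2) = 11.92 m.
R = A/P = 10.707 / 11.92 = 0.8983 m.

0.8983


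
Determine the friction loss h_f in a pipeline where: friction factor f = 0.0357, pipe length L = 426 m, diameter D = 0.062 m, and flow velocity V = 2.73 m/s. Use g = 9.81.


Darcy-Weisbach equation: h_f = f * (L/D) * V^2/(2g).
f * L/D = 0.0357 * 426/0.062 = 245.2935.
V^2/(2g) = 2.73^2 / (2*9.81) = 7.4529 / 19.62 = 0.3799 m.
h_f = 245.2935 * 0.3799 = 93.178 m.

93.178


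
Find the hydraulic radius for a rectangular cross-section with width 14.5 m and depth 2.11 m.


For a rectangular section:
Flow area A = b * y = 14.5 * 2.11 = 30.59 m^2.
Wetted perimeter P = b + 2y = 14.5 + 2*2.11 = 18.72 m.
Hydraulic radius R = A/P = 30.59 / 18.72 = 1.6343 m.

1.6343


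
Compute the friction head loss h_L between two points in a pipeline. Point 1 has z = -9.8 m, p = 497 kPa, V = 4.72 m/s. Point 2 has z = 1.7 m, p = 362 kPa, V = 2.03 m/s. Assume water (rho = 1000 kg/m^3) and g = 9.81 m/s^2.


Total head at each section: H = z + p/(rho*g) + V^2/(2g).
H1 = -9.8 + 497*1000/(1000*9.81) + 4.72^2/(2*9.81)
   = -9.8 + 50.663 + 1.1355
   = 41.998 m.
H2 = 1.7 + 362*1000/(1000*9.81) + 2.03^2/(2*9.81)
   = 1.7 + 36.901 + 0.21
   = 38.811 m.
h_L = H1 - H2 = 41.998 - 38.811 = 3.187 m.

3.187


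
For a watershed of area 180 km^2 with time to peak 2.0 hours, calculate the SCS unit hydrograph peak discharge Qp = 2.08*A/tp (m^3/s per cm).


SCS formula: Qp = 2.08 * A / tp.
Qp = 2.08 * 180 / 2.0
   = 374.4 / 2.0
   = 187.2 m^3/s per cm.

187.2


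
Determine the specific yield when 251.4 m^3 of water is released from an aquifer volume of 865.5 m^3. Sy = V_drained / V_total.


Specific yield Sy = Volume drained / Total volume.
Sy = 251.4 / 865.5
   = 0.2905.

0.2905


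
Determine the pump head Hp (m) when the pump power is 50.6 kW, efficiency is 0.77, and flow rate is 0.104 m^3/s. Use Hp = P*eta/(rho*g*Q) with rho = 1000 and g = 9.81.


Pump head formula: Hp = P * eta / (rho * g * Q).
Numerator: P * eta = 50.6 * 1000 * 0.77 = 38962.0 W.
Denominator: rho * g * Q = 1000 * 9.81 * 0.104 = 1020.24.
Hp = 38962.0 / 1020.24 = 38.19 m.

38.19


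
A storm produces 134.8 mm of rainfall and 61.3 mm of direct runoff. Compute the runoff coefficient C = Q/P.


The runoff coefficient C = runoff depth / rainfall depth.
C = 61.3 / 134.8
  = 0.4547.

0.4547


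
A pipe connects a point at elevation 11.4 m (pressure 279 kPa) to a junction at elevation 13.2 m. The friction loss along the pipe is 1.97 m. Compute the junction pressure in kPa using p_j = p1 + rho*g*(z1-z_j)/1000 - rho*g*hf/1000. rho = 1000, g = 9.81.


Junction pressure: p_j = p1 + rho*g*(z1 - z_j)/1000 - rho*g*hf/1000.
Elevation term = 1000*9.81*(11.4 - 13.2)/1000 = -17.658 kPa.
Friction term = 1000*9.81*1.97/1000 = 19.326 kPa.
p_j = 279 + -17.658 - 19.326 = 242.02 kPa.

242.02


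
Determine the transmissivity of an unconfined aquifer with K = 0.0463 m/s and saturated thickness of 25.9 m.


Transmissivity is defined as T = K * h.
T = 0.0463 * 25.9
  = 1.1992 m^2/s.

1.1992


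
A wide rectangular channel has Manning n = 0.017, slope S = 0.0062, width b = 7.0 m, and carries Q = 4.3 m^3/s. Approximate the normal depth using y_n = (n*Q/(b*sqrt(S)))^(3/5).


We use the wide-channel approximation y_n = (n*Q/(b*sqrt(S)))^(3/5).
sqrt(S) = sqrt(0.0062) = 0.07874.
Numerator: n*Q = 0.017 * 4.3 = 0.0731.
Denominator: b*sqrt(S) = 7.0 * 0.07874 = 0.55118.
arg = 0.1326.
y_n = 0.1326^(3/5) = 0.2976 m.

0.2976


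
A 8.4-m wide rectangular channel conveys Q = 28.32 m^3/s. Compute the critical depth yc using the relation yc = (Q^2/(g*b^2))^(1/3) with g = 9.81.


Using yc = (Q^2 / (g * b^2))^(1/3):
Q^2 = 28.32^2 = 802.02.
g * b^2 = 9.81 * 8.4^2 = 9.81 * 70.56 = 692.19.
Q^2 / (g*b^2) = 802.02 / 692.19 = 1.1587.
yc = 1.1587^(1/3) = 1.0503 m.

1.0503


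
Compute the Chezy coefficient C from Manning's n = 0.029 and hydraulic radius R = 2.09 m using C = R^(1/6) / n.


The Chezy coefficient relates to Manning's n through C = R^(1/6) / n.
R^(1/6) = 2.09^(1/6) = 1.130727.
C = 1.130727 / 0.029 = 38.99 m^(1/2)/s.

38.99


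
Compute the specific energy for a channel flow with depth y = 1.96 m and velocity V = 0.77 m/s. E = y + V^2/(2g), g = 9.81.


Specific energy E = y + V^2/(2g).
Velocity head = V^2/(2g) = 0.77^2 / (2*9.81) = 0.5929 / 19.62 = 0.0302 m.
E = 1.96 + 0.0302 = 1.9902 m.

1.9902


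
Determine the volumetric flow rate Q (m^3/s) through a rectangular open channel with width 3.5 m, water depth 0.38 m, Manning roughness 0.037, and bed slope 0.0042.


For a rectangular channel, the cross-sectional area A = b * y = 3.5 * 0.38 = 1.33 m^2.
The wetted perimeter P = b + 2y = 3.5 + 2*0.38 = 4.26 m.
Hydraulic radius R = A/P = 1.33/4.26 = 0.3122 m.
Velocity V = (1/n)*R^(2/3)*S^(1/2) = (1/0.037)*0.3122^(2/3)*0.0042^(1/2) = 0.8061 m/s.
Discharge Q = A * V = 1.33 * 0.8061 = 1.072 m^3/s.

1.072


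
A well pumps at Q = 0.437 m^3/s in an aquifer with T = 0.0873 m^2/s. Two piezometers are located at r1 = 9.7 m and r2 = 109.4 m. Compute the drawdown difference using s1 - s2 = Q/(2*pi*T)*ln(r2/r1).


Thiem equation: s1 - s2 = Q/(2*pi*T) * ln(r2/r1).
ln(r2/r1) = ln(109.4/9.7) = 2.4229.
Q/(2*pi*T) = 0.437 / (2*pi*0.0873) = 0.437 / 0.5485 = 0.7967.
s1 - s2 = 0.7967 * 2.4229 = 1.9303 m.

1.9303


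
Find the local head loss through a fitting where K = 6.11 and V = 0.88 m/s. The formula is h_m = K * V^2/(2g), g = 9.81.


Minor loss formula: h_m = K * V^2/(2g).
V^2 = 0.88^2 = 0.7744.
V^2/(2g) = 0.7744 / 19.62 = 0.0395 m.
h_m = 6.11 * 0.0395 = 0.2412 m.

0.2412


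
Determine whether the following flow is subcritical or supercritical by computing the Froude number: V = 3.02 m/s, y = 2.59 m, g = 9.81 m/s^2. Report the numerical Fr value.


The Froude number is defined as Fr = V / sqrt(g*y).
g*y = 9.81 * 2.59 = 25.4079.
sqrt(g*y) = sqrt(25.4079) = 5.0406.
Fr = 3.02 / 5.0406 = 0.5991.
Since Fr < 1, the flow is subcritical.

0.5991


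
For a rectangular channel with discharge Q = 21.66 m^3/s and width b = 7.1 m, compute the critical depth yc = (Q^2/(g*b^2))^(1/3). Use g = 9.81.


Using yc = (Q^2 / (g * b^2))^(1/3):
Q^2 = 21.66^2 = 469.16.
g * b^2 = 9.81 * 7.1^2 = 9.81 * 50.41 = 494.52.
Q^2 / (g*b^2) = 469.16 / 494.52 = 0.9487.
yc = 0.9487^(1/3) = 0.9826 m.

0.9826


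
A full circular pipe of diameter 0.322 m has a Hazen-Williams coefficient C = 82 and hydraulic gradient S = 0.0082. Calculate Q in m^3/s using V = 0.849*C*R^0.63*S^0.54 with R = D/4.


For a full circular pipe, R = D/4 = 0.322/4 = 0.0805 m.
V = 0.849 * 82 * 0.0805^0.63 * 0.0082^0.54
  = 0.849 * 82 * 0.20448 * 0.074724
  = 1.0637 m/s.
Pipe area A = pi*D^2/4 = pi*0.322^2/4 = 0.0814 m^2.
Q = A * V = 0.0814 * 1.0637 = 0.0866 m^3/s.

0.0866


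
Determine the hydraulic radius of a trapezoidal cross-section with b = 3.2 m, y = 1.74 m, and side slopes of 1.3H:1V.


For a trapezoidal section with side slope z:
A = (b + z*y)*y = (3.2 + 1.3*1.74)*1.74 = 9.504 m^2.
P = b + 2*y*sqrt(1 + z^2) = 3.2 + 2*1.74*sqrt(1 + 1.3^2) = 8.908 m.
R = A/P = 9.504 / 8.908 = 1.0669 m.

1.0669


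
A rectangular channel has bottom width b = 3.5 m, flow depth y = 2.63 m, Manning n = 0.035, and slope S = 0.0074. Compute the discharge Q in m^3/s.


For a rectangular channel, the cross-sectional area A = b * y = 3.5 * 2.63 = 9.21 m^2.
The wetted perimeter P = b + 2y = 3.5 + 2*2.63 = 8.76 m.
Hydraulic radius R = A/P = 9.21/8.76 = 1.0508 m.
Velocity V = (1/n)*R^(2/3)*S^(1/2) = (1/0.035)*1.0508^(2/3)*0.0074^(1/2) = 2.5404 m/s.
Discharge Q = A * V = 9.21 * 2.5404 = 23.384 m^3/s.

23.384


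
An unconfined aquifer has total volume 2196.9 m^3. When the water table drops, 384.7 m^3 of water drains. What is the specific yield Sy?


Specific yield Sy = Volume drained / Total volume.
Sy = 384.7 / 2196.9
   = 0.1751.

0.1751


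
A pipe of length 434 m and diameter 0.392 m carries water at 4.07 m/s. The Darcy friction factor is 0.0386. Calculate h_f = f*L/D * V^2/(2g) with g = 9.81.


Darcy-Weisbach equation: h_f = f * (L/D) * V^2/(2g).
f * L/D = 0.0386 * 434/0.392 = 42.7357.
V^2/(2g) = 4.07^2 / (2*9.81) = 16.5649 / 19.62 = 0.8443 m.
h_f = 42.7357 * 0.8443 = 36.081 m.

36.081


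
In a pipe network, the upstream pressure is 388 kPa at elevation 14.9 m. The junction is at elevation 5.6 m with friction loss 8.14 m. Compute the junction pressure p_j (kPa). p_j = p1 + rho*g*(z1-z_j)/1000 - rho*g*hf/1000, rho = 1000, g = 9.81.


Junction pressure: p_j = p1 + rho*g*(z1 - z_j)/1000 - rho*g*hf/1000.
Elevation term = 1000*9.81*(14.9 - 5.6)/1000 = 91.233 kPa.
Friction term = 1000*9.81*8.14/1000 = 79.853 kPa.
p_j = 388 + 91.233 - 79.853 = 399.38 kPa.

399.38


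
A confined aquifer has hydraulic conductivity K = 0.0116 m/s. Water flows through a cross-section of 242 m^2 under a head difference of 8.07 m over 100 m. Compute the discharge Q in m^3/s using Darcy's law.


Darcy's law: Q = K * A * i, where i = dh/L.
Hydraulic gradient i = 8.07 / 100 = 0.0807.
Q = 0.0116 * 242 * 0.0807
  = 0.2265 m^3/s.

0.2265


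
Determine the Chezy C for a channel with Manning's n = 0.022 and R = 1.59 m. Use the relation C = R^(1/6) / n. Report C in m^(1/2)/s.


The Chezy coefficient relates to Manning's n through C = R^(1/6) / n.
R^(1/6) = 1.59^(1/6) = 1.080354.
C = 1.080354 / 0.022 = 49.11 m^(1/2)/s.

49.11


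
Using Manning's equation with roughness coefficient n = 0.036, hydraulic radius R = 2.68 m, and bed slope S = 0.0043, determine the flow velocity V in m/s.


Manning's equation gives V = (1/n) * R^(2/3) * S^(1/2).
First, compute R^(2/3) = 2.68^(2/3) = 1.9294.
Next, S^(1/2) = 0.0043^(1/2) = 0.065574.
Then 1/n = 1/0.036 = 27.78.
V = 27.78 * 1.9294 * 0.065574 = 3.5144 m/s.

3.5144


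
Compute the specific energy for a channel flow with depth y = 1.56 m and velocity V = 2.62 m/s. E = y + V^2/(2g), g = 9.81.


Specific energy E = y + V^2/(2g).
Velocity head = V^2/(2g) = 2.62^2 / (2*9.81) = 6.8644 / 19.62 = 0.3499 m.
E = 1.56 + 0.3499 = 1.9099 m.

1.9099


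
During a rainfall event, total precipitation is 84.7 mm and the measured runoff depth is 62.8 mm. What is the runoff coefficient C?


The runoff coefficient C = runoff depth / rainfall depth.
C = 62.8 / 84.7
  = 0.7414.

0.7414


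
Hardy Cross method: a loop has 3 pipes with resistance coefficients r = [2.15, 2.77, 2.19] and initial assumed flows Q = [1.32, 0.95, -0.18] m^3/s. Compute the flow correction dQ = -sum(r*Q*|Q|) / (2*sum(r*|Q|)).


Numerator terms (r*Q*|Q|): 2.15*1.32*|1.32| = 3.7462; 2.77*0.95*|0.95| = 2.4999; 2.19*-0.18*|-0.18| = -0.071.
Sum of numerator = 6.1751.
Denominator terms (r*|Q|): 2.15*|1.32| = 2.838; 2.77*|0.95| = 2.6315; 2.19*|-0.18| = 0.3942.
2 * sum of denominator = 2 * 5.8637 = 11.7274.
dQ = -6.1751 / 11.7274 = -0.5266 m^3/s.

-0.5266


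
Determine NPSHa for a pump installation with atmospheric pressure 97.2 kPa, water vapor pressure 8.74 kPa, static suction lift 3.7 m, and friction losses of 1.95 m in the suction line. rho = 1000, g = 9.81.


NPSHa = p_atm/(rho*g) - z_s - hf_s - p_vap/(rho*g).
p_atm/(rho*g) = 97.2*1000 / (1000*9.81) = 9.908 m.
p_vap/(rho*g) = 8.74*1000 / (1000*9.81) = 0.891 m.
NPSHa = 9.908 - 3.7 - 1.95 - 0.891
      = 3.37 m.

3.37


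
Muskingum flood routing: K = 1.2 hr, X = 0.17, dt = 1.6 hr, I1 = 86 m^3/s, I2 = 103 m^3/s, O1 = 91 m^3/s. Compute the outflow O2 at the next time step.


Muskingum coefficients:
denom = 2*K*(1-X) + dt = 2*1.2*(1-0.17) + 1.6 = 3.592.
C0 = (dt - 2*K*X)/denom = (1.6 - 2*1.2*0.17)/3.592 = 0.3318.
C1 = (dt + 2*K*X)/denom = (1.6 + 2*1.2*0.17)/3.592 = 0.559.
C2 = (2*K*(1-X) - dt)/denom = 0.1091.
O2 = C0*I2 + C1*I1 + C2*O1
   = 0.3318*103 + 0.559*86 + 0.1091*91
   = 92.19 m^3/s.

92.19


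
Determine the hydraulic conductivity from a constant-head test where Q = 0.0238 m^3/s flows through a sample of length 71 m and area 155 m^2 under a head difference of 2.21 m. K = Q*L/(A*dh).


From K = Q*L / (A*dh):
Numerator: Q*L = 0.0238 * 71 = 1.6898.
Denominator: A*dh = 155 * 2.21 = 342.55.
K = 1.6898 / 342.55 = 0.004933 m/s.

0.004933


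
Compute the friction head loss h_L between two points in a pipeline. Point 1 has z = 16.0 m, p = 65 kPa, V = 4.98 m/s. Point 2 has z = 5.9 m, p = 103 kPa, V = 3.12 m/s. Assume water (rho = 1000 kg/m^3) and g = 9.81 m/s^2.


Total head at each section: H = z + p/(rho*g) + V^2/(2g).
H1 = 16.0 + 65*1000/(1000*9.81) + 4.98^2/(2*9.81)
   = 16.0 + 6.626 + 1.264
   = 23.89 m.
H2 = 5.9 + 103*1000/(1000*9.81) + 3.12^2/(2*9.81)
   = 5.9 + 10.499 + 0.4961
   = 16.896 m.
h_L = H1 - H2 = 23.89 - 16.896 = 6.994 m.

6.994


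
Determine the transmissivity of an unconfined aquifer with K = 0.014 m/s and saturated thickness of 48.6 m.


Transmissivity is defined as T = K * h.
T = 0.014 * 48.6
  = 0.6804 m^2/s.

0.6804


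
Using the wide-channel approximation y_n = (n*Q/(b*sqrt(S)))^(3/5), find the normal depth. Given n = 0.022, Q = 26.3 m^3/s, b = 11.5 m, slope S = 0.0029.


We use the wide-channel approximation y_n = (n*Q/(b*sqrt(S)))^(3/5).
sqrt(S) = sqrt(0.0029) = 0.053852.
Numerator: n*Q = 0.022 * 26.3 = 0.5786.
Denominator: b*sqrt(S) = 11.5 * 0.053852 = 0.619298.
arg = 0.9343.
y_n = 0.9343^(3/5) = 0.96 m.

0.96


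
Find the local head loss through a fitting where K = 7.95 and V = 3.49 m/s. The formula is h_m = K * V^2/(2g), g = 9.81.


Minor loss formula: h_m = K * V^2/(2g).
V^2 = 3.49^2 = 12.1801.
V^2/(2g) = 12.1801 / 19.62 = 0.6208 m.
h_m = 7.95 * 0.6208 = 4.9354 m.

4.9354


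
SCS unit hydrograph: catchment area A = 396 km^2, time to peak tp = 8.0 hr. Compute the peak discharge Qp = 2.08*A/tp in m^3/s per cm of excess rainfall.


SCS formula: Qp = 2.08 * A / tp.
Qp = 2.08 * 396 / 8.0
   = 823.68 / 8.0
   = 102.96 m^3/s per cm.

102.96


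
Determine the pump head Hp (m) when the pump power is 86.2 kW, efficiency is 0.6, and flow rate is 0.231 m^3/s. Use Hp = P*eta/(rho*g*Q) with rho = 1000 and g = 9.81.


Pump head formula: Hp = P * eta / (rho * g * Q).
Numerator: P * eta = 86.2 * 1000 * 0.6 = 51720.0 W.
Denominator: rho * g * Q = 1000 * 9.81 * 0.231 = 2266.11.
Hp = 51720.0 / 2266.11 = 22.82 m.

22.82


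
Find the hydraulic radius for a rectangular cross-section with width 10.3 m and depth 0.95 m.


For a rectangular section:
Flow area A = b * y = 10.3 * 0.95 = 9.79 m^2.
Wetted perimeter P = b + 2y = 10.3 + 2*0.95 = 12.2 m.
Hydraulic radius R = A/P = 9.79 / 12.2 = 0.802 m.

0.802


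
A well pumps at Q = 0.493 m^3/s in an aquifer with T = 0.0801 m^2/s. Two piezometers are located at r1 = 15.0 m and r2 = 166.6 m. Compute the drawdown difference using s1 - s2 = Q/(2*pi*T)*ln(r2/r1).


Thiem equation: s1 - s2 = Q/(2*pi*T) * ln(r2/r1).
ln(r2/r1) = ln(166.6/15.0) = 2.4075.
Q/(2*pi*T) = 0.493 / (2*pi*0.0801) = 0.493 / 0.5033 = 0.9796.
s1 - s2 = 0.9796 * 2.4075 = 2.3584 m.

2.3584


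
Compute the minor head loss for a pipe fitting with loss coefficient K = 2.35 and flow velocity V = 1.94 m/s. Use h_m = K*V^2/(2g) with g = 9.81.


Minor loss formula: h_m = K * V^2/(2g).
V^2 = 1.94^2 = 3.7636.
V^2/(2g) = 3.7636 / 19.62 = 0.1918 m.
h_m = 2.35 * 0.1918 = 0.4508 m.

0.4508


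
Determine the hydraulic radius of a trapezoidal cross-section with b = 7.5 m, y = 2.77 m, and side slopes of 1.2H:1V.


For a trapezoidal section with side slope z:
A = (b + z*y)*y = (7.5 + 1.2*2.77)*2.77 = 29.982 m^2.
P = b + 2*y*sqrt(1 + z^2) = 7.5 + 2*2.77*sqrt(1 + 1.2^2) = 16.154 m.
R = A/P = 29.982 / 16.154 = 1.8561 m.

1.8561


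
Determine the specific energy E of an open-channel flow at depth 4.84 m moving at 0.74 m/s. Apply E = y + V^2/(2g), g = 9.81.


Specific energy E = y + V^2/(2g).
Velocity head = V^2/(2g) = 0.74^2 / (2*9.81) = 0.5476 / 19.62 = 0.0279 m.
E = 4.84 + 0.0279 = 4.8679 m.

4.8679


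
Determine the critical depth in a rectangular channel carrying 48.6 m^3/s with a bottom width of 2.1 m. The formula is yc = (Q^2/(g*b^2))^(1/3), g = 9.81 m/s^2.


Using yc = (Q^2 / (g * b^2))^(1/3):
Q^2 = 48.6^2 = 2361.96.
g * b^2 = 9.81 * 2.1^2 = 9.81 * 4.41 = 43.26.
Q^2 / (g*b^2) = 2361.96 / 43.26 = 54.5992.
yc = 54.5992^(1/3) = 3.7936 m.

3.7936


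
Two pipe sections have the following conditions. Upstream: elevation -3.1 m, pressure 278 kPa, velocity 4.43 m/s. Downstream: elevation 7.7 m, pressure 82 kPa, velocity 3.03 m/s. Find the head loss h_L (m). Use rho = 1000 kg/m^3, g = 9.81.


Total head at each section: H = z + p/(rho*g) + V^2/(2g).
H1 = -3.1 + 278*1000/(1000*9.81) + 4.43^2/(2*9.81)
   = -3.1 + 28.338 + 1.0002
   = 26.239 m.
H2 = 7.7 + 82*1000/(1000*9.81) + 3.03^2/(2*9.81)
   = 7.7 + 8.359 + 0.4679
   = 16.527 m.
h_L = H1 - H2 = 26.239 - 16.527 = 9.712 m.

9.712


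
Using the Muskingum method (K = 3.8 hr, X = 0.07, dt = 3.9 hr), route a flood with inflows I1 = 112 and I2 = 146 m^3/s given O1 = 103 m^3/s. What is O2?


Muskingum coefficients:
denom = 2*K*(1-X) + dt = 2*3.8*(1-0.07) + 3.9 = 10.968.
C0 = (dt - 2*K*X)/denom = (3.9 - 2*3.8*0.07)/10.968 = 0.3071.
C1 = (dt + 2*K*X)/denom = (3.9 + 2*3.8*0.07)/10.968 = 0.4041.
C2 = (2*K*(1-X) - dt)/denom = 0.2888.
O2 = C0*I2 + C1*I1 + C2*O1
   = 0.3071*146 + 0.4041*112 + 0.2888*103
   = 119.84 m^3/s.

119.84


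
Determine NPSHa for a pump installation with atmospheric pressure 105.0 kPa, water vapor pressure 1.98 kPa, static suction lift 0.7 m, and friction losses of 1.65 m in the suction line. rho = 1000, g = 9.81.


NPSHa = p_atm/(rho*g) - z_s - hf_s - p_vap/(rho*g).
p_atm/(rho*g) = 105.0*1000 / (1000*9.81) = 10.703 m.
p_vap/(rho*g) = 1.98*1000 / (1000*9.81) = 0.202 m.
NPSHa = 10.703 - 0.7 - 1.65 - 0.202
      = 8.15 m.

8.15


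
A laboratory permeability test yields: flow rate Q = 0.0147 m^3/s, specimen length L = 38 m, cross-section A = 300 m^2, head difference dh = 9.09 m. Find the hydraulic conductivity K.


From K = Q*L / (A*dh):
Numerator: Q*L = 0.0147 * 38 = 0.5586.
Denominator: A*dh = 300 * 9.09 = 2727.0.
K = 0.5586 / 2727.0 = 0.000205 m/s.

0.000205


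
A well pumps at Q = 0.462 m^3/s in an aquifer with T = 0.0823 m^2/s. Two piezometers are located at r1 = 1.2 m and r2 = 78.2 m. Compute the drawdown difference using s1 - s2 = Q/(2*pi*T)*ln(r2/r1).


Thiem equation: s1 - s2 = Q/(2*pi*T) * ln(r2/r1).
ln(r2/r1) = ln(78.2/1.2) = 4.1769.
Q/(2*pi*T) = 0.462 / (2*pi*0.0823) = 0.462 / 0.5171 = 0.8934.
s1 - s2 = 0.8934 * 4.1769 = 3.7318 m.

3.7318


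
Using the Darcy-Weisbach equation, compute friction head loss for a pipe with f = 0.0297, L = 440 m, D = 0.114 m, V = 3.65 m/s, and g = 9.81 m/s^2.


Darcy-Weisbach equation: h_f = f * (L/D) * V^2/(2g).
f * L/D = 0.0297 * 440/0.114 = 114.6316.
V^2/(2g) = 3.65^2 / (2*9.81) = 13.3225 / 19.62 = 0.679 m.
h_f = 114.6316 * 0.679 = 77.838 m.

77.838


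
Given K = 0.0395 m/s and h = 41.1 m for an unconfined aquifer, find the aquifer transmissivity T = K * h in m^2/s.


Transmissivity is defined as T = K * h.
T = 0.0395 * 41.1
  = 1.6235 m^2/s.

1.6235


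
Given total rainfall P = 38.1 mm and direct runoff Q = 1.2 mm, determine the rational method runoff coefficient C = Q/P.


The runoff coefficient C = runoff depth / rainfall depth.
C = 1.2 / 38.1
  = 0.0315.

0.0315


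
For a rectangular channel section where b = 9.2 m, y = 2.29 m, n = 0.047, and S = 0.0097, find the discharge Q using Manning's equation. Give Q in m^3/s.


For a rectangular channel, the cross-sectional area A = b * y = 9.2 * 2.29 = 21.07 m^2.
The wetted perimeter P = b + 2y = 9.2 + 2*2.29 = 13.78 m.
Hydraulic radius R = A/P = 21.07/13.78 = 1.5289 m.
Velocity V = (1/n)*R^(2/3)*S^(1/2) = (1/0.047)*1.5289^(2/3)*0.0097^(1/2) = 2.781 m/s.
Discharge Q = A * V = 21.07 * 2.781 = 58.591 m^3/s.

58.591


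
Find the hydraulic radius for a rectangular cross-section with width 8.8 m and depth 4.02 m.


For a rectangular section:
Flow area A = b * y = 8.8 * 4.02 = 35.38 m^2.
Wetted perimeter P = b + 2y = 8.8 + 2*4.02 = 16.84 m.
Hydraulic radius R = A/P = 35.38 / 16.84 = 2.1007 m.

2.1007


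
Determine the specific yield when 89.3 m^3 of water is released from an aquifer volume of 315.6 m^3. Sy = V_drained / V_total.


Specific yield Sy = Volume drained / Total volume.
Sy = 89.3 / 315.6
   = 0.283.

0.283


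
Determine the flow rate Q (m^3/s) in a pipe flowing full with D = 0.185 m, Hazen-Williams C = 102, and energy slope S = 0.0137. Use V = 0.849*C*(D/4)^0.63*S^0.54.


For a full circular pipe, R = D/4 = 0.185/4 = 0.0462 m.
V = 0.849 * 102 * 0.0462^0.63 * 0.0137^0.54
  = 0.849 * 102 * 0.144218 * 0.098589
  = 1.2313 m/s.
Pipe area A = pi*D^2/4 = pi*0.185^2/4 = 0.0269 m^2.
Q = A * V = 0.0269 * 1.2313 = 0.0331 m^3/s.

0.0331


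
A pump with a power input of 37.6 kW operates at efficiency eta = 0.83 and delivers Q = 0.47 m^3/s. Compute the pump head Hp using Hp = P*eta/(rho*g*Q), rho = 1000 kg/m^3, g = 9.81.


Pump head formula: Hp = P * eta / (rho * g * Q).
Numerator: P * eta = 37.6 * 1000 * 0.83 = 31208.0 W.
Denominator: rho * g * Q = 1000 * 9.81 * 0.47 = 4610.7.
Hp = 31208.0 / 4610.7 = 6.77 m.

6.77


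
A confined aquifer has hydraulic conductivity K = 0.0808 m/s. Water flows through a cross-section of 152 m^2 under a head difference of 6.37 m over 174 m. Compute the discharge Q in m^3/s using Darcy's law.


Darcy's law: Q = K * A * i, where i = dh/L.
Hydraulic gradient i = 6.37 / 174 = 0.036609.
Q = 0.0808 * 152 * 0.036609
  = 0.4496 m^3/s.

0.4496


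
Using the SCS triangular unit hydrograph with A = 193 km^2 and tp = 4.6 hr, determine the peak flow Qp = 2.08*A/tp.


SCS formula: Qp = 2.08 * A / tp.
Qp = 2.08 * 193 / 4.6
   = 401.44 / 4.6
   = 87.27 m^3/s per cm.

87.27


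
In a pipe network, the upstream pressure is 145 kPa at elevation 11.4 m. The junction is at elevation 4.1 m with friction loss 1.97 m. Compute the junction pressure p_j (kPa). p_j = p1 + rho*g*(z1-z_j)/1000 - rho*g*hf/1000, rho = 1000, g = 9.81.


Junction pressure: p_j = p1 + rho*g*(z1 - z_j)/1000 - rho*g*hf/1000.
Elevation term = 1000*9.81*(11.4 - 4.1)/1000 = 71.613 kPa.
Friction term = 1000*9.81*1.97/1000 = 19.326 kPa.
p_j = 145 + 71.613 - 19.326 = 197.29 kPa.

197.29


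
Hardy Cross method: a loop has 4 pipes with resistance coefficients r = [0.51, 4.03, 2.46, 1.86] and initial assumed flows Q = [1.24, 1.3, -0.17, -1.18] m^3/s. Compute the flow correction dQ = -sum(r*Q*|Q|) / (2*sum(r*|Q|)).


Numerator terms (r*Q*|Q|): 0.51*1.24*|1.24| = 0.7842; 4.03*1.3*|1.3| = 6.8107; 2.46*-0.17*|-0.17| = -0.0711; 1.86*-1.18*|-1.18| = -2.5899.
Sum of numerator = 4.9339.
Denominator terms (r*|Q|): 0.51*|1.24| = 0.6324; 4.03*|1.3| = 5.239; 2.46*|-0.17| = 0.4182; 1.86*|-1.18| = 2.1948.
2 * sum of denominator = 2 * 8.4844 = 16.9688.
dQ = -4.9339 / 16.9688 = -0.2908 m^3/s.

-0.2908


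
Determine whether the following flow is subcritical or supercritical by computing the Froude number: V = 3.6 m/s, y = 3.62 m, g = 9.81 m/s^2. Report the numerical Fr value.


The Froude number is defined as Fr = V / sqrt(g*y).
g*y = 9.81 * 3.62 = 35.5122.
sqrt(g*y) = sqrt(35.5122) = 5.9592.
Fr = 3.6 / 5.9592 = 0.6041.
Since Fr < 1, the flow is subcritical.

0.6041


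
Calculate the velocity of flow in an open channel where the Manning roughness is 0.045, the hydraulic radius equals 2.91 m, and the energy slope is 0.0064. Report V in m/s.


Manning's equation gives V = (1/n) * R^(2/3) * S^(1/2).
First, compute R^(2/3) = 2.91^(2/3) = 2.0383.
Next, S^(1/2) = 0.0064^(1/2) = 0.08.
Then 1/n = 1/0.045 = 22.22.
V = 22.22 * 2.0383 * 0.08 = 3.6236 m/s.

3.6236


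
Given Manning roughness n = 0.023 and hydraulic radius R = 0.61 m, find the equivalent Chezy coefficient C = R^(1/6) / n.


The Chezy coefficient relates to Manning's n through C = R^(1/6) / n.
R^(1/6) = 0.61^(1/6) = 0.920919.
C = 0.920919 / 0.023 = 40.04 m^(1/2)/s.

40.04


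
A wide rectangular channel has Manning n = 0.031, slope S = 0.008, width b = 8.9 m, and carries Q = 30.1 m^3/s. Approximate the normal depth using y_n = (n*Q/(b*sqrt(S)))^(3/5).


We use the wide-channel approximation y_n = (n*Q/(b*sqrt(S)))^(3/5).
sqrt(S) = sqrt(0.008) = 0.089443.
Numerator: n*Q = 0.031 * 30.1 = 0.9331.
Denominator: b*sqrt(S) = 8.9 * 0.089443 = 0.796043.
arg = 1.1722.
y_n = 1.1722^(3/5) = 1.1 m.

1.1


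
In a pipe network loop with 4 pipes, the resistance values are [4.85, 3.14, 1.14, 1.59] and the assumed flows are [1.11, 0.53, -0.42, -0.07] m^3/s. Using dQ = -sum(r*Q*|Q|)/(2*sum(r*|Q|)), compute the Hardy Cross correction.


Numerator terms (r*Q*|Q|): 4.85*1.11*|1.11| = 5.9757; 3.14*0.53*|0.53| = 0.882; 1.14*-0.42*|-0.42| = -0.2011; 1.59*-0.07*|-0.07| = -0.0078.
Sum of numerator = 6.6488.
Denominator terms (r*|Q|): 4.85*|1.11| = 5.3835; 3.14*|0.53| = 1.6642; 1.14*|-0.42| = 0.4788; 1.59*|-0.07| = 0.1113.
2 * sum of denominator = 2 * 7.6378 = 15.2756.
dQ = -6.6488 / 15.2756 = -0.4353 m^3/s.

-0.4353


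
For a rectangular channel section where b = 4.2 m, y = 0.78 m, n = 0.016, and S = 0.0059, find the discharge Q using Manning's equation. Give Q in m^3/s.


For a rectangular channel, the cross-sectional area A = b * y = 4.2 * 0.78 = 3.28 m^2.
The wetted perimeter P = b + 2y = 4.2 + 2*0.78 = 5.76 m.
Hydraulic radius R = A/P = 3.28/5.76 = 0.5688 m.
Velocity V = (1/n)*R^(2/3)*S^(1/2) = (1/0.016)*0.5688^(2/3)*0.0059^(1/2) = 3.2955 m/s.
Discharge Q = A * V = 3.28 * 3.2955 = 10.796 m^3/s.

10.796


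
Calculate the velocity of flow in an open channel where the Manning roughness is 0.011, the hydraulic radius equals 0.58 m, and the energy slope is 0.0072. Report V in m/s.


Manning's equation gives V = (1/n) * R^(2/3) * S^(1/2).
First, compute R^(2/3) = 0.58^(2/3) = 0.6955.
Next, S^(1/2) = 0.0072^(1/2) = 0.084853.
Then 1/n = 1/0.011 = 90.91.
V = 90.91 * 0.6955 * 0.084853 = 5.3649 m/s.

5.3649


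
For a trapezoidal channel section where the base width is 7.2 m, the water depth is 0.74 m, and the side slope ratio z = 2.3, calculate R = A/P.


For a trapezoidal section with side slope z:
A = (b + z*y)*y = (7.2 + 2.3*0.74)*0.74 = 6.587 m^2.
P = b + 2*y*sqrt(1 + z^2) = 7.2 + 2*0.74*sqrt(1 + 2.3^2) = 10.912 m.
R = A/P = 6.587 / 10.912 = 0.6037 m.

0.6037


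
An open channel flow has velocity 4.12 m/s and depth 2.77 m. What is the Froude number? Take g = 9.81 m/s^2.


The Froude number is defined as Fr = V / sqrt(g*y).
g*y = 9.81 * 2.77 = 27.1737.
sqrt(g*y) = sqrt(27.1737) = 5.2128.
Fr = 4.12 / 5.2128 = 0.7904.

0.7904


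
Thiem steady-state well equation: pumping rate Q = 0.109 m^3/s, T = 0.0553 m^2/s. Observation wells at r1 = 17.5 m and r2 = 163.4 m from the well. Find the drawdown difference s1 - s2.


Thiem equation: s1 - s2 = Q/(2*pi*T) * ln(r2/r1).
ln(r2/r1) = ln(163.4/17.5) = 2.234.
Q/(2*pi*T) = 0.109 / (2*pi*0.0553) = 0.109 / 0.3475 = 0.3137.
s1 - s2 = 0.3137 * 2.234 = 0.7008 m.

0.7008


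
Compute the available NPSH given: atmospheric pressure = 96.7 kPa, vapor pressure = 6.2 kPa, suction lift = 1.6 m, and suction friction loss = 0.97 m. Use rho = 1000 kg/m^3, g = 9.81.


NPSHa = p_atm/(rho*g) - z_s - hf_s - p_vap/(rho*g).
p_atm/(rho*g) = 96.7*1000 / (1000*9.81) = 9.857 m.
p_vap/(rho*g) = 6.2*1000 / (1000*9.81) = 0.632 m.
NPSHa = 9.857 - 1.6 - 0.97 - 0.632
      = 6.66 m.

6.66


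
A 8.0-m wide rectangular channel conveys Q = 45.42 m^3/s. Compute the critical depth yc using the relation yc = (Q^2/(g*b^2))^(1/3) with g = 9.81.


Using yc = (Q^2 / (g * b^2))^(1/3):
Q^2 = 45.42^2 = 2062.98.
g * b^2 = 9.81 * 8.0^2 = 9.81 * 64.0 = 627.84.
Q^2 / (g*b^2) = 2062.98 / 627.84 = 3.2858.
yc = 3.2858^(1/3) = 1.4867 m.

1.4867


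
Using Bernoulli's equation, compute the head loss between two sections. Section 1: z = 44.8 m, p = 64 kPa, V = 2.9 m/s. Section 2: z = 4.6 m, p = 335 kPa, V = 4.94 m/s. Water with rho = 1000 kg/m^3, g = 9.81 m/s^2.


Total head at each section: H = z + p/(rho*g) + V^2/(2g).
H1 = 44.8 + 64*1000/(1000*9.81) + 2.9^2/(2*9.81)
   = 44.8 + 6.524 + 0.4286
   = 51.753 m.
H2 = 4.6 + 335*1000/(1000*9.81) + 4.94^2/(2*9.81)
   = 4.6 + 34.149 + 1.2438
   = 39.993 m.
h_L = H1 - H2 = 51.753 - 39.993 = 11.76 m.

11.76


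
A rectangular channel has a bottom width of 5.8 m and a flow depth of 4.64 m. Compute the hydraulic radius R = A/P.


For a rectangular section:
Flow area A = b * y = 5.8 * 4.64 = 26.91 m^2.
Wetted perimeter P = b + 2y = 5.8 + 2*4.64 = 15.08 m.
Hydraulic radius R = A/P = 26.91 / 15.08 = 1.7846 m.

1.7846


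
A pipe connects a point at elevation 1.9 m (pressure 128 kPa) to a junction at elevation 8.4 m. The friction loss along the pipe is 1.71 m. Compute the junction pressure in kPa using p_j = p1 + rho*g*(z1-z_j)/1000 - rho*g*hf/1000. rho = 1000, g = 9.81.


Junction pressure: p_j = p1 + rho*g*(z1 - z_j)/1000 - rho*g*hf/1000.
Elevation term = 1000*9.81*(1.9 - 8.4)/1000 = -63.765 kPa.
Friction term = 1000*9.81*1.71/1000 = 16.775 kPa.
p_j = 128 + -63.765 - 16.775 = 47.46 kPa.

47.46


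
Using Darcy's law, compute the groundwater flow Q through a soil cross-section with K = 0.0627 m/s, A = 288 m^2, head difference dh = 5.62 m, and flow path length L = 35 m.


Darcy's law: Q = K * A * i, where i = dh/L.
Hydraulic gradient i = 5.62 / 35 = 0.160571.
Q = 0.0627 * 288 * 0.160571
  = 2.8995 m^3/s.

2.8995


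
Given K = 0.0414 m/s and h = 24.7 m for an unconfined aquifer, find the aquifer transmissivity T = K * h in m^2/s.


Transmissivity is defined as T = K * h.
T = 0.0414 * 24.7
  = 1.0226 m^2/s.

1.0226


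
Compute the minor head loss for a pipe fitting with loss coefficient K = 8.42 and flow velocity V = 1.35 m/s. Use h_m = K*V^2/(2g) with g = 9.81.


Minor loss formula: h_m = K * V^2/(2g).
V^2 = 1.35^2 = 1.8225.
V^2/(2g) = 1.8225 / 19.62 = 0.0929 m.
h_m = 8.42 * 0.0929 = 0.7821 m.

0.7821


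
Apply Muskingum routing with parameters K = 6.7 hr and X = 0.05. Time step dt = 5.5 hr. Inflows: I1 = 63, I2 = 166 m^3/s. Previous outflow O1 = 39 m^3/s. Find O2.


Muskingum coefficients:
denom = 2*K*(1-X) + dt = 2*6.7*(1-0.05) + 5.5 = 18.23.
C0 = (dt - 2*K*X)/denom = (5.5 - 2*6.7*0.05)/18.23 = 0.2649.
C1 = (dt + 2*K*X)/denom = (5.5 + 2*6.7*0.05)/18.23 = 0.3385.
C2 = (2*K*(1-X) - dt)/denom = 0.3966.
O2 = C0*I2 + C1*I1 + C2*O1
   = 0.2649*166 + 0.3385*63 + 0.3966*39
   = 80.77 m^3/s.

80.77


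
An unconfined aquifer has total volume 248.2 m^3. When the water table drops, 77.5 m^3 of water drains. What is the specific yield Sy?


Specific yield Sy = Volume drained / Total volume.
Sy = 77.5 / 248.2
   = 0.3122.

0.3122


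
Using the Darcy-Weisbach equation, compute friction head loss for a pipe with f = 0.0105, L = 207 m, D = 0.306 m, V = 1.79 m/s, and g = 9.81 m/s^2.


Darcy-Weisbach equation: h_f = f * (L/D) * V^2/(2g).
f * L/D = 0.0105 * 207/0.306 = 7.1029.
V^2/(2g) = 1.79^2 / (2*9.81) = 3.2041 / 19.62 = 0.1633 m.
h_f = 7.1029 * 0.1633 = 1.16 m.

1.16


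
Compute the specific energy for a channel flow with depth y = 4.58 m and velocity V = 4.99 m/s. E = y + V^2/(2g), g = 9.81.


Specific energy E = y + V^2/(2g).
Velocity head = V^2/(2g) = 4.99^2 / (2*9.81) = 24.9001 / 19.62 = 1.2691 m.
E = 4.58 + 1.2691 = 5.8491 m.

5.8491


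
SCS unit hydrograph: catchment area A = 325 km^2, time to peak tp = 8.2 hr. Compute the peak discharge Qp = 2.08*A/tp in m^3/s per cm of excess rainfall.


SCS formula: Qp = 2.08 * A / tp.
Qp = 2.08 * 325 / 8.2
   = 676.0 / 8.2
   = 82.44 m^3/s per cm.

82.44


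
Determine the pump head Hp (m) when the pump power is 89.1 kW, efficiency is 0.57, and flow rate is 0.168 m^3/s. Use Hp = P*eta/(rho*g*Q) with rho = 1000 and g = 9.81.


Pump head formula: Hp = P * eta / (rho * g * Q).
Numerator: P * eta = 89.1 * 1000 * 0.57 = 50787.0 W.
Denominator: rho * g * Q = 1000 * 9.81 * 0.168 = 1648.08.
Hp = 50787.0 / 1648.08 = 30.82 m.

30.82


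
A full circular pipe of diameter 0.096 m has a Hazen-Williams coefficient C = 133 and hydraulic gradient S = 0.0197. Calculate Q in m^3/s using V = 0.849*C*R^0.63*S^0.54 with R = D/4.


For a full circular pipe, R = D/4 = 0.096/4 = 0.024 m.
V = 0.849 * 133 * 0.024^0.63 * 0.0197^0.54
  = 0.849 * 133 * 0.095397 * 0.119953
  = 1.2921 m/s.
Pipe area A = pi*D^2/4 = pi*0.096^2/4 = 0.0072 m^2.
Q = A * V = 0.0072 * 1.2921 = 0.0094 m^3/s.

0.0094


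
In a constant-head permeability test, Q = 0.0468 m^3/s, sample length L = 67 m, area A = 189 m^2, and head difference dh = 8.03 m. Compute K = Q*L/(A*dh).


From K = Q*L / (A*dh):
Numerator: Q*L = 0.0468 * 67 = 3.1356.
Denominator: A*dh = 189 * 8.03 = 1517.67.
K = 3.1356 / 1517.67 = 0.002066 m/s.

0.002066


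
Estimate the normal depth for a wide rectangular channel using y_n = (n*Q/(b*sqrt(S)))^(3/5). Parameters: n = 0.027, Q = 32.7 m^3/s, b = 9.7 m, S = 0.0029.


We use the wide-channel approximation y_n = (n*Q/(b*sqrt(S)))^(3/5).
sqrt(S) = sqrt(0.0029) = 0.053852.
Numerator: n*Q = 0.027 * 32.7 = 0.8829.
Denominator: b*sqrt(S) = 9.7 * 0.053852 = 0.522364.
arg = 1.6902.
y_n = 1.6902^(3/5) = 1.3701 m.

1.3701


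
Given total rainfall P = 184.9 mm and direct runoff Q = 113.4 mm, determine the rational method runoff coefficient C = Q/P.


The runoff coefficient C = runoff depth / rainfall depth.
C = 113.4 / 184.9
  = 0.6133.

0.6133


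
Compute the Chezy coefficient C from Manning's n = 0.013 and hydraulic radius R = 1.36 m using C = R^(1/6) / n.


The Chezy coefficient relates to Manning's n through C = R^(1/6) / n.
R^(1/6) = 1.36^(1/6) = 1.052583.
C = 1.052583 / 0.013 = 80.97 m^(1/2)/s.

80.97


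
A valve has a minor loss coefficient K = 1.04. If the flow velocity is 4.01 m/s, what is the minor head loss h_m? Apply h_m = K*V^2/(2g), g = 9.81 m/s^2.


Minor loss formula: h_m = K * V^2/(2g).
V^2 = 4.01^2 = 16.0801.
V^2/(2g) = 16.0801 / 19.62 = 0.8196 m.
h_m = 1.04 * 0.8196 = 0.8524 m.

0.8524


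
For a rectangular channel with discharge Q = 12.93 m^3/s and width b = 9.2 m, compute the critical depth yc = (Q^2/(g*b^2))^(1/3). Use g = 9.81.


Using yc = (Q^2 / (g * b^2))^(1/3):
Q^2 = 12.93^2 = 167.18.
g * b^2 = 9.81 * 9.2^2 = 9.81 * 84.64 = 830.32.
Q^2 / (g*b^2) = 167.18 / 830.32 = 0.2013.
yc = 0.2013^(1/3) = 0.5861 m.

0.5861


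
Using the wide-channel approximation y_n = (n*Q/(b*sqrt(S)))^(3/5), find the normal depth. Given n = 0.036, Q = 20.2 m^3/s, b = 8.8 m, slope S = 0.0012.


We use the wide-channel approximation y_n = (n*Q/(b*sqrt(S)))^(3/5).
sqrt(S) = sqrt(0.0012) = 0.034641.
Numerator: n*Q = 0.036 * 20.2 = 0.7272.
Denominator: b*sqrt(S) = 8.8 * 0.034641 = 0.304841.
arg = 2.3855.
y_n = 2.3855^(3/5) = 1.6848 m.

1.6848


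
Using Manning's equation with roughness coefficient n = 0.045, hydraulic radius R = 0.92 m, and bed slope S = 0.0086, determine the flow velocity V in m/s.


Manning's equation gives V = (1/n) * R^(2/3) * S^(1/2).
First, compute R^(2/3) = 0.92^(2/3) = 0.9459.
Next, S^(1/2) = 0.0086^(1/2) = 0.092736.
Then 1/n = 1/0.045 = 22.22.
V = 22.22 * 0.9459 * 0.092736 = 1.9494 m/s.

1.9494


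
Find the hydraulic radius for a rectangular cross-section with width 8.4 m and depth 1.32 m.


For a rectangular section:
Flow area A = b * y = 8.4 * 1.32 = 11.09 m^2.
Wetted perimeter P = b + 2y = 8.4 + 2*1.32 = 11.04 m.
Hydraulic radius R = A/P = 11.09 / 11.04 = 1.0043 m.

1.0043


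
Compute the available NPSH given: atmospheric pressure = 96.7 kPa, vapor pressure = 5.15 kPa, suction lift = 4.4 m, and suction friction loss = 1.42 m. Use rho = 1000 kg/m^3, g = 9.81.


NPSHa = p_atm/(rho*g) - z_s - hf_s - p_vap/(rho*g).
p_atm/(rho*g) = 96.7*1000 / (1000*9.81) = 9.857 m.
p_vap/(rho*g) = 5.15*1000 / (1000*9.81) = 0.525 m.
NPSHa = 9.857 - 4.4 - 1.42 - 0.525
      = 3.51 m.

3.51


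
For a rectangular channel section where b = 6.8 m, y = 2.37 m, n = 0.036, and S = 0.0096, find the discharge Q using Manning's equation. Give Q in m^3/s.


For a rectangular channel, the cross-sectional area A = b * y = 6.8 * 2.37 = 16.12 m^2.
The wetted perimeter P = b + 2y = 6.8 + 2*2.37 = 11.54 m.
Hydraulic radius R = A/P = 16.12/11.54 = 1.3965 m.
Velocity V = (1/n)*R^(2/3)*S^(1/2) = (1/0.036)*1.3965^(2/3)*0.0096^(1/2) = 3.4004 m/s.
Discharge Q = A * V = 16.12 * 3.4004 = 54.801 m^3/s.

54.801


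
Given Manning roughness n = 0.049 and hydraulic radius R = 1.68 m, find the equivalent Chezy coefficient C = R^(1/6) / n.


The Chezy coefficient relates to Manning's n through C = R^(1/6) / n.
R^(1/6) = 1.68^(1/6) = 1.090314.
C = 1.090314 / 0.049 = 22.25 m^(1/2)/s.

22.25


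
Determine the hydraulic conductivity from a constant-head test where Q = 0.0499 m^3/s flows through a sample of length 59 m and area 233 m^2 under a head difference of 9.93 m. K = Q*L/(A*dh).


From K = Q*L / (A*dh):
Numerator: Q*L = 0.0499 * 59 = 2.9441.
Denominator: A*dh = 233 * 9.93 = 2313.69.
K = 2.9441 / 2313.69 = 0.001272 m/s.

0.001272


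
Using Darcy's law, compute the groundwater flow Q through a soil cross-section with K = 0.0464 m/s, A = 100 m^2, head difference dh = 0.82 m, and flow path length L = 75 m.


Darcy's law: Q = K * A * i, where i = dh/L.
Hydraulic gradient i = 0.82 / 75 = 0.010933.
Q = 0.0464 * 100 * 0.010933
  = 0.0507 m^3/s.

0.0507


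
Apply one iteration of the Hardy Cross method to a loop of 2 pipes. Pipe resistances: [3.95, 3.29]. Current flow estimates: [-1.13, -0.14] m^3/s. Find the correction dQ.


Numerator terms (r*Q*|Q|): 3.95*-1.13*|-1.13| = -5.0438; 3.29*-0.14*|-0.14| = -0.0645.
Sum of numerator = -5.1082.
Denominator terms (r*|Q|): 3.95*|-1.13| = 4.4635; 3.29*|-0.14| = 0.4606.
2 * sum of denominator = 2 * 4.9241 = 9.8482.
dQ = --5.1082 / 9.8482 = 0.5187 m^3/s.

0.5187


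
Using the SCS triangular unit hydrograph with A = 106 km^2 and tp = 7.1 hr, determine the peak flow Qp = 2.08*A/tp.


SCS formula: Qp = 2.08 * A / tp.
Qp = 2.08 * 106 / 7.1
   = 220.48 / 7.1
   = 31.05 m^3/s per cm.

31.05


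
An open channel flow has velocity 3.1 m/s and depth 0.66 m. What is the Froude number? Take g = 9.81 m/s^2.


The Froude number is defined as Fr = V / sqrt(g*y).
g*y = 9.81 * 0.66 = 6.4746.
sqrt(g*y) = sqrt(6.4746) = 2.5445.
Fr = 3.1 / 2.5445 = 1.2183.

1.2183


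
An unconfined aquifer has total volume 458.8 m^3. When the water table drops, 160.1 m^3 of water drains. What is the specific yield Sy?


Specific yield Sy = Volume drained / Total volume.
Sy = 160.1 / 458.8
   = 0.349.

0.349


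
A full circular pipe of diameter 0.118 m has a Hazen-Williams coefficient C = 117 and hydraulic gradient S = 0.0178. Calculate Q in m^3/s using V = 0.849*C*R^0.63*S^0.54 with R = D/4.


For a full circular pipe, R = D/4 = 0.118/4 = 0.0295 m.
V = 0.849 * 117 * 0.0295^0.63 * 0.0178^0.54
  = 0.849 * 117 * 0.10864 * 0.11356
  = 1.2255 m/s.
Pipe area A = pi*D^2/4 = pi*0.118^2/4 = 0.0109 m^2.
Q = A * V = 0.0109 * 1.2255 = 0.0134 m^3/s.

0.0134


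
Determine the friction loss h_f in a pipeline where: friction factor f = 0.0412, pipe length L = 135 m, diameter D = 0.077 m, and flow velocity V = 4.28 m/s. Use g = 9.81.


Darcy-Weisbach equation: h_f = f * (L/D) * V^2/(2g).
f * L/D = 0.0412 * 135/0.077 = 72.2338.
V^2/(2g) = 4.28^2 / (2*9.81) = 18.3184 / 19.62 = 0.9337 m.
h_f = 72.2338 * 0.9337 = 67.442 m.

67.442


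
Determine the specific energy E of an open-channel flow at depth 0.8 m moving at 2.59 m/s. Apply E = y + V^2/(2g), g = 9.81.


Specific energy E = y + V^2/(2g).
Velocity head = V^2/(2g) = 2.59^2 / (2*9.81) = 6.7081 / 19.62 = 0.3419 m.
E = 0.8 + 0.3419 = 1.1419 m.

1.1419


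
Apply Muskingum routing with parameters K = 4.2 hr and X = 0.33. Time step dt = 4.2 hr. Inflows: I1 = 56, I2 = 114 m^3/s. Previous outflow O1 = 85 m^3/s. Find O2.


Muskingum coefficients:
denom = 2*K*(1-X) + dt = 2*4.2*(1-0.33) + 4.2 = 9.828.
C0 = (dt - 2*K*X)/denom = (4.2 - 2*4.2*0.33)/9.828 = 0.1453.
C1 = (dt + 2*K*X)/denom = (4.2 + 2*4.2*0.33)/9.828 = 0.7094.
C2 = (2*K*(1-X) - dt)/denom = 0.1453.
O2 = C0*I2 + C1*I1 + C2*O1
   = 0.1453*114 + 0.7094*56 + 0.1453*85
   = 68.64 m^3/s.

68.64
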